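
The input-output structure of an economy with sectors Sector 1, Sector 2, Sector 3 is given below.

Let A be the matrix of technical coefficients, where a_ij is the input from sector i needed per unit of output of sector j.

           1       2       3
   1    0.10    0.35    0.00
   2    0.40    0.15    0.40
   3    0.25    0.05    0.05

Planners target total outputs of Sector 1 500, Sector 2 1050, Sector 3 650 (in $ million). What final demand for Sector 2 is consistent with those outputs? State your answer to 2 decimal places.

I − A =
  [   0.90    -0.35     0.00]
  [  -0.40     0.85    -0.40]
  [  -0.25    -0.05     0.95]
d = (I − A) x:
  d_1 = (+0.90)·500 + (-0.35)·1050 + (+0.00)·650 = 82.50
  d_2 = (-0.40)·500 + (+0.85)·1050 + (-0.40)·650 = 432.50
  d_3 = (-0.25)·500 + (-0.05)·1050 + (+0.95)·650 = 440.00

d_2 = 432.50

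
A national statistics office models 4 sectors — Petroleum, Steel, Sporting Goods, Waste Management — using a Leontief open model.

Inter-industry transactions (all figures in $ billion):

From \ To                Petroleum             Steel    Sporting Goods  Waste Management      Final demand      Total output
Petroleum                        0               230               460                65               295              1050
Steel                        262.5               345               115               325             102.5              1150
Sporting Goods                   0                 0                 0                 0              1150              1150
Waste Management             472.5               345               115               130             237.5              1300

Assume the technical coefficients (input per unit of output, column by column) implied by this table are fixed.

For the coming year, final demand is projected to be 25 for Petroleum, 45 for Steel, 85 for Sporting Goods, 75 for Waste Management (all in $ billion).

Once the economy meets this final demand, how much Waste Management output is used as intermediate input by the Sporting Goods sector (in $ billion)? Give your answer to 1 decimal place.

z_43 = 8.5

Technical coefficients a_ij = z_ij / X_j:
  a_11 = 0/1050 = 0.00, a_21 = 262.5/1050 = 0.25, a_31 = 0/1050 = 0.00, a_41 = 472.5/1050 = 0.45
  a_12 = 230/1150 = 0.20, a_22 = 345/1150 = 0.30, a_32 = 0/1150 = 0.00, a_42 = 345/1150 = 0.30
  a_13 = 460/1150 = 0.40, a_23 = 115/1150 = 0.10, a_33 = 0/1150 = 0.00, a_43 = 115/1150 = 0.10
  a_14 = 65/1300 = 0.05, a_24 = 325/1300 = 0.25, a_34 = 0/1300 = 0.00, a_44 = 130/1300 = 0.10
I − A =
  [   1.00    -0.20    -0.40    -0.05]
  [  -0.25     0.70    -0.10    -0.25]
  [   0.00     0.00     1.00     0.00]
  [  -0.45    -0.30    -0.10     0.90]
Compute the cofactors C_ij = (−1)^(i+j)·(3×3 minor ij) of I−A; the adjugate is their transpose:
adj(I−A) = Cᵀ =
  [ 0.5550   0.1950   0.2500   0.0850]
  [ 0.3375   0.8775   0.2490   0.2625]
  [ 0.0000   0.0000   0.4680   0.0000]
  [ 0.3900   0.3900   0.2600   0.6500]
det(I−A) = Σ_j (I−A)_1j·C_1j = (1.00)(0.5550) + (-0.20)(0.3375) + (-0.40)(0.0000) + (-0.05)(0.3900) = 0.4680
(I − A)⁻¹ = adj(I−A) / det(I−A) ≈
  [   1.1859     0.4167     0.5342     0.1816]
  [   0.7212     1.8750     0.5321     0.5609]
  [   0.0000     0.0000     1.0000     0.0000]
  [   0.8333     0.8333     0.5556     1.3889]
First solve x = (I − A)⁻¹ d = adj(I−A)·d / det(I−A); in particular x_3 = (0.0000·25 + 0.0000·45 + 0.4680·85 + 0.0000·75) / 0.4680 = 39.78 / 0.4680 = 85.000.
Intermediate flow from 4 to 3: z_43 = a_43 · x_3 = 0.10 × 39.78 / 0.4680 = 3.978 / 0.4680 = 8.5.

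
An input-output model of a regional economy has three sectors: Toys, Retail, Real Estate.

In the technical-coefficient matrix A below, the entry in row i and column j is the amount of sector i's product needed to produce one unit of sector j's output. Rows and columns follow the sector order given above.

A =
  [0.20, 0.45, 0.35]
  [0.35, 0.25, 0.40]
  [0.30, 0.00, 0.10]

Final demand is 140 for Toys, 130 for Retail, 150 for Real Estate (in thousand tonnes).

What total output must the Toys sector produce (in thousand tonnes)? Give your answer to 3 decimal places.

I − A =
  [   0.80    -0.45    -0.35]
  [  -0.35     0.75    -0.40]
  [  -0.30     0.00     0.90]
Cofactors of I−A, C_ij = (−1)^(i+j)·(minor ij) (rows/columns in the sector order above):
  C_11 = (0.75)(0.90) − (-0.40)(0.00) = 0.6750
  C_12 = −[(-0.35)(0.90) − (-0.40)(-0.30)] = 0.4350
  C_13 = (-0.35)(0.00) − (0.75)(-0.30) = 0.2250
  C_21 = −[(-0.45)(0.90) − (-0.35)(0.00)] = 0.4050
  C_22 = (0.80)(0.90) − (-0.35)(-0.30) = 0.6150
  C_23 = −[(0.80)(0.00) − (-0.45)(-0.30)] = 0.1350
  C_31 = (-0.45)(-0.40) − (-0.35)(0.75) = 0.4425
  C_32 = −[(0.80)(-0.40) − (-0.35)(-0.35)] = 0.4425
  C_33 = (0.80)(0.75) − (-0.45)(-0.35) = 0.4425
det(I−A) = Σ_j (I−A)_1j·C_1j = (0.80)(0.6750) + (-0.45)(0.4350) + (-0.35)(0.2250) = 0.2655
adj(I−A) = Cᵀ =
  [ 0.6750   0.4050   0.4425]
  [ 0.4350   0.6150   0.4425]
  [ 0.2250   0.1350   0.4425]
(I − A)⁻¹ = adj(I−A) / det(I−A) ≈
  [   2.5424     1.5254     1.6667]
  [   1.6384     2.3164     1.6667]
  [   0.8475     0.5085     1.6667]
x = (I − A)⁻¹ d = adj(I−A)·d / det(I−A), with det(I−A) = 0.2655:
  x_1 = (0.6750·140 + 0.4050·130 + 0.4425·150) / 0.2655 = 213.525 / 0.2655 ≈ 804.237
  x_2 = (0.4350·140 + 0.6150·130 + 0.4425·150) / 0.2655 = 207.225 / 0.2655 ≈ 780.508
  x_3 = (0.2250·140 + 0.1350·130 + 0.4425·150) / 0.2655 = 115.425 / 0.2655 ≈ 434.746

x_1 = 804.237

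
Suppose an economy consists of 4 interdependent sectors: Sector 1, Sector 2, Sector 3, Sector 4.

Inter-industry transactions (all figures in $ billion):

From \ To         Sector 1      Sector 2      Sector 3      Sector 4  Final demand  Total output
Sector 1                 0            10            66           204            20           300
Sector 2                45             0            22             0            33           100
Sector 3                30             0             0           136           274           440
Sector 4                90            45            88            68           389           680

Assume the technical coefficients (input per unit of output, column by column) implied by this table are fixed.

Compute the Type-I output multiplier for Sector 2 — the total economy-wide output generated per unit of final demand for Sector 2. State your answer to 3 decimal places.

m_2 = 2.241

Technical coefficients a_ij = z_ij / X_j:
  a_11 = 0/300 = 0.00, a_21 = 45/300 = 0.15, a_31 = 30/300 = 0.10, a_41 = 90/300 = 0.30
  a_12 = 10/100 = 0.10, a_22 = 0/100 = 0.00, a_32 = 0/100 = 0.00, a_42 = 45/100 = 0.45
  a_13 = 66/440 = 0.15, a_23 = 22/440 = 0.05, a_33 = 0/440 = 0.00, a_43 = 88/440 = 0.20
  a_14 = 204/680 = 0.30, a_24 = 0/680 = 0.00, a_34 = 136/680 = 0.20, a_44 = 68/680 = 0.10
I − A =
  [   1.00    -0.10    -0.15    -0.30]
  [  -0.15     1.00    -0.05     0.00]
  [  -0.10     0.00     1.00    -0.20]
  [  -0.30    -0.45    -0.20     0.90]
Compute the cofactors C_ij = (−1)^(i+j)·(3×3 minor ij) of I−A; the adjugate is their transpose:
adj(I−A) = Cᵀ =
  [ 0.855500   0.234500   0.206250   0.331000]
  [ 0.136500   0.741500   0.069750   0.061000]
  [ 0.163500   0.118500   0.776250   0.227000]
  [ 0.389750   0.475250   0.276125   0.969500]
det(I−A) = Σ_j (I−A)_1j·C_1j = (1.00)(0.855500) + (-0.10)(0.136500) + (-0.15)(0.163500) + (-0.30)(0.389750) = 0.7004
(I − A)⁻¹ = adj(I−A) / det(I−A) ≈
  [   1.2214     0.3348     0.2945     0.4726]
  [   0.1949     1.0587     0.0996     0.0871]
  [   0.2334     0.1692     1.1083     0.3241]
  [   0.5565     0.6785     0.3942     1.3842]
The output multiplier for sector j is the column-j sum of the Leontief inverse (I − A)⁻¹ = adj(I−A) / det(I−A).
Column 2 of adj(I−A): (0.234500, 0.741500, 0.118500, 0.475250); det(I−A) = 0.7004.
m_2 = (0.234500 + 0.741500 + 0.118500 + 0.475250) / 0.7004 = 1.56975 / 0.7004 ≈ 2.241.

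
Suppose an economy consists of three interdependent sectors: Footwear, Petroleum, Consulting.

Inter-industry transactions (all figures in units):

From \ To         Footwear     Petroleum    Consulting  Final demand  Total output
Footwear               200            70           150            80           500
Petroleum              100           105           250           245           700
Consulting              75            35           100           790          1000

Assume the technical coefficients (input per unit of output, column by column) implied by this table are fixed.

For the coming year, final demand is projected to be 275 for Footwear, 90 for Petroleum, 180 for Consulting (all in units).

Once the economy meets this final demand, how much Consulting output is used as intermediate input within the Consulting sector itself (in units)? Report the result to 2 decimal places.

z_33 = 31.79

Technical coefficients a_ij = z_ij / X_j:
  a_11 = 200/500 = 0.40, a_21 = 100/500 = 0.20, a_31 = 75/500 = 0.15
  a_12 = 70/700 = 0.10, a_22 = 105/700 = 0.15, a_32 = 35/700 = 0.05
  a_13 = 150/1000 = 0.15, a_23 = 250/1000 = 0.25, a_33 = 100/1000 = 0.10
I − A =
  [   0.60    -0.10    -0.15]
  [  -0.20     0.85    -0.25]
  [  -0.15    -0.05     0.90]
Cofactors of I−A, C_ij = (−1)^(i+j)·(minor ij) (rows/columns in the sector order above):
  C_11 = (0.85)(0.90) − (-0.25)(-0.05) = 0.7525
  C_12 = −[(-0.20)(0.90) − (-0.25)(-0.15)] = 0.2175
  C_13 = (-0.20)(-0.05) − (0.85)(-0.15) = 0.1375
  C_21 = −[(-0.10)(0.90) − (-0.15)(-0.05)] = 0.0975
  C_22 = (0.60)(0.90) − (-0.15)(-0.15) = 0.5175
  C_23 = −[(0.60)(-0.05) − (-0.10)(-0.15)] = 0.0450
  C_31 = (-0.10)(-0.25) − (-0.15)(0.85) = 0.1525
  C_32 = −[(0.60)(-0.25) − (-0.15)(-0.20)] = 0.1800
  C_33 = (0.60)(0.85) − (-0.10)(-0.20) = 0.4900
det(I−A) = Σ_j (I−A)_1j·C_1j = (0.60)(0.7525) + (-0.10)(0.2175) + (-0.15)(0.1375) = 0.409125
adj(I−A) = Cᵀ =
  [ 0.7525   0.0975   0.1525]
  [ 0.2175   0.5175   0.1800]
  [ 0.1375   0.0450   0.4900]
(I − A)⁻¹ = adj(I−A) / det(I−A) ≈
  [   1.8393     0.2383     0.3727]
  [   0.5316     1.2649     0.4400]
  [   0.3361     0.1100     1.1977]
First solve x = (I − A)⁻¹ d = adj(I−A)·d / det(I−A); in particular x_3 = (0.1375·275 + 0.0450·90 + 0.4900·180) / 0.409125 = 130.0625 / 0.409125 ≈ 317.9041.
Intermediate flow from 3 to 3: z_33 = a_33 · x_3 = 0.10 × 130.0625 / 0.409125 = 13.00625 / 0.409125 ≈ 31.79.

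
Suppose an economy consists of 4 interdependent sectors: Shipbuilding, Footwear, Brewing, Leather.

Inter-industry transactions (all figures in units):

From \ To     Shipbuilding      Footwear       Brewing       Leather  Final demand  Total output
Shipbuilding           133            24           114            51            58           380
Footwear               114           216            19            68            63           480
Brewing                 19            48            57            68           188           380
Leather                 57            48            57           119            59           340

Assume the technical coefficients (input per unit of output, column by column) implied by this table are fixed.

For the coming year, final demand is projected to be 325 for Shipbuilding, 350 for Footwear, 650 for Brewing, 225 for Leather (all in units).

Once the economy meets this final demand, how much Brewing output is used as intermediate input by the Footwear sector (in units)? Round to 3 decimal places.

Technical coefficients a_ij = z_ij / X_j:
  a_SS = 133/380 = 0.35, a_FS = 114/380 = 0.30, a_BS = 19/380 = 0.05, a_LS = 57/380 = 0.15
  a_SF = 24/480 = 0.05, a_FF = 216/480 = 0.45, a_BF = 48/480 = 0.10, a_LF = 48/480 = 0.10
  a_SB = 114/380 = 0.30, a_FB = 19/380 = 0.05, a_BB = 57/380 = 0.15, a_LB = 57/380 = 0.15
  a_SL = 51/340 = 0.15, a_FL = 68/340 = 0.20, a_BL = 68/340 = 0.20, a_LL = 119/340 = 0.35
I − A =
  [   0.65    -0.05    -0.30    -0.15]
  [  -0.30     0.55    -0.05    -0.20]
  [  -0.05    -0.10     0.85    -0.20]
  [  -0.15    -0.10    -0.15     0.65]
Compute the cofactors C_ij = (−1)^(i+j)·(3×3 minor ij) of I−A; the adjugate is their transpose:
adj(I−A) = Cᵀ =
  [ 0.263125   0.066625   0.117500   0.117375]
  [ 0.186875   0.300625   0.113750   0.170625]
  [ 0.061875   0.056875   0.191250   0.090625]
  [ 0.103750   0.074750   0.088750   0.270500]
det(I−A) = Σ_j (I−A)_1j·C_1j = (0.65)(0.263125) + (-0.05)(0.186875) + (-0.30)(0.061875) + (-0.15)(0.103750) = 0.1275625
(I − A)⁻¹ = adj(I−A) / det(I−A) ≈
  [   2.0627     0.5223     0.9211     0.9201]
  [   1.4650     2.3567     0.8917     1.3376]
  [   0.4851     0.4459     1.4993     0.7104]
  [   0.8133     0.5860     0.6957     2.1205]
First solve x = (I − A)⁻¹ d = adj(I−A)·d / det(I−A); in particular x_F = (0.186875·325 + 0.300625·350 + 0.113750·650 + 0.170625·225) / 0.1275625 = 278.28125 / 0.1275625 ≈ 2181.52866.
Intermediate flow from B to F: z_BF = a_BF · x_F = 0.10 × 278.28125 / 0.1275625 = 27.828125 / 0.1275625 ≈ 218.153.

z_BF = 218.153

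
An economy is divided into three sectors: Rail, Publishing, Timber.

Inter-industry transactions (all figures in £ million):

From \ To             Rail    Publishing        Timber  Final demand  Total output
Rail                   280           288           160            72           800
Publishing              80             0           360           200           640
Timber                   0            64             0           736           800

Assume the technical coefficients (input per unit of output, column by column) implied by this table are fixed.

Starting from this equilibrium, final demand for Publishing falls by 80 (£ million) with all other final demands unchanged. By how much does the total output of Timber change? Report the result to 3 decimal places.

Technical coefficients a_ij = z_ij / X_j:
  a_RR = 280/800 = 0.35, a_PR = 80/800 = 0.10, a_TR = 0/800 = 0.00
  a_RP = 288/640 = 0.45, a_PP = 0/640 = 0.00, a_TP = 64/640 = 0.10
  a_RT = 160/800 = 0.20, a_PT = 360/800 = 0.45, a_TT = 0/800 = 0.00
I − A =
  [   0.65    -0.45    -0.20]
  [  -0.10     1.00    -0.45]
  [   0.00    -0.10     1.00]
Cofactors of I−A, C_ij = (−1)^(i+j)·(minor ij) (rows/columns in the sector order above):
  C_11 = (1.00)(1.00) − (-0.45)(-0.10) = 0.9550
  C_12 = −[(-0.10)(1.00) − (-0.45)(0.00)] = 0.1000
  C_13 = (-0.10)(-0.10) − (1.00)(0.00) = 0.0100
  C_21 = −[(-0.45)(1.00) − (-0.20)(-0.10)] = 0.4700
  C_22 = (0.65)(1.00) − (-0.20)(0.00) = 0.6500
  C_23 = −[(0.65)(-0.10) − (-0.45)(0.00)] = 0.0650
  C_31 = (-0.45)(-0.45) − (-0.20)(1.00) = 0.4025
  C_32 = −[(0.65)(-0.45) − (-0.20)(-0.10)] = 0.3125
  C_33 = (0.65)(1.00) − (-0.45)(-0.10) = 0.6050
det(I−A) = Σ_j (I−A)_1j·C_1j = (0.65)(0.9550) + (-0.45)(0.1000) + (-0.20)(0.0100) = 0.57375
adj(I−A) = Cᵀ =
  [ 0.9550   0.4700   0.4025]
  [ 0.1000   0.6500   0.3125]
  [ 0.0100   0.0650   0.6050]
(I − A)⁻¹ = adj(I−A) / det(I−A) ≈
  [   1.6645     0.8192     0.7015]
  [   0.1743     1.1329     0.5447]
  [   0.0174     0.1133     1.0545]
Δx = (I − A)⁻¹ Δd with Δd having -80 in the Publishing component and 0 elsewhere.
So Δx_T = L_TP · (-80), where L_TP = adj(I−A)_TP / det(I−A) = 0.0650 / 0.57375.
Δx_T = 0.0650 × (-80) / 0.57375 = -5.20 / 0.57375 ≈ -9.063.

Δx_T = -9.063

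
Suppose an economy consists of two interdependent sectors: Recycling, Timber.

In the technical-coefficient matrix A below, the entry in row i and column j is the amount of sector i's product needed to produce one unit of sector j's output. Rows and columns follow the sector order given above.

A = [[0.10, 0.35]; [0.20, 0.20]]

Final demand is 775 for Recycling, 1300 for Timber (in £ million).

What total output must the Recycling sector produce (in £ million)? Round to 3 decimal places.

I − A =
  [   0.90    -0.35]
  [  -0.20     0.80]
det(I−A) = (0.90)(0.80) − (-0.35)(-0.20) = 0.6500
adj(I−A) = [[0.80, 0.35], [0.20, 0.90]]
(I − A)⁻¹ = adj(I−A) / det(I−A) ≈
  [   1.2308     0.5385]
  [   0.3077     1.3846]
x = (I − A)⁻¹ d = adj(I−A)·d / det(I−A), with det(I−A) = 0.6500:
  x_1 = (0.80·775 + 0.35·1300) / 0.6500 = 1075.00 / 0.6500 ≈ 1653.846
  x_2 = (0.20·775 + 0.90·1300) / 0.6500 = 1325.00 / 0.6500 ≈ 2038.462

x_1 = 1653.846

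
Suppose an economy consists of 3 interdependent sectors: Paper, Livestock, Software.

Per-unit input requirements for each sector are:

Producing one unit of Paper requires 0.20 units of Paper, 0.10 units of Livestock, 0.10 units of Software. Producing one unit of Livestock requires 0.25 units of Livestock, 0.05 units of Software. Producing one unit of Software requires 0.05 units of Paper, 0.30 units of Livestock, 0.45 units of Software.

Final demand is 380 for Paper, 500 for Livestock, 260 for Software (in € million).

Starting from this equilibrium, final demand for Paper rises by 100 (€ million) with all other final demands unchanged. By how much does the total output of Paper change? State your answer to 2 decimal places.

Δx_P = 126.59

I − A =
  [   0.80     0.00    -0.05]
  [  -0.10     0.75    -0.30]
  [  -0.10    -0.05     0.55]
Cofactors of I−A, C_ij = (−1)^(i+j)·(minor ij) (rows/columns in the sector order above):
  C_11 = (0.75)(0.55) − (-0.30)(-0.05) = 0.3975
  C_12 = −[(-0.10)(0.55) − (-0.30)(-0.10)] = 0.0850
  C_13 = (-0.10)(-0.05) − (0.75)(-0.10) = 0.0800
  C_21 = −[(0.00)(0.55) − (-0.05)(-0.05)] = 0.0025
  C_22 = (0.80)(0.55) − (-0.05)(-0.10) = 0.4350
  C_23 = −[(0.80)(-0.05) − (0.00)(-0.10)] = 0.0400
  C_31 = (0.00)(-0.30) − (-0.05)(0.75) = 0.0375
  C_32 = −[(0.80)(-0.30) − (-0.05)(-0.10)] = 0.2450
  C_33 = (0.80)(0.75) − (0.00)(-0.10) = 0.6000
det(I−A) = Σ_j (I−A)_1j·C_1j = (0.80)(0.3975) + (0.00)(0.0850) + (-0.05)(0.0800) = 0.3140
adj(I−A) = Cᵀ =
  [ 0.3975   0.0025   0.0375]
  [ 0.0850   0.4350   0.2450]
  [ 0.0800   0.0400   0.6000]
(I − A)⁻¹ = adj(I−A) / det(I−A) ≈
  [   1.2659     0.0080     0.1194]
  [   0.2707     1.3854     0.7803]
  [   0.2548     0.1274     1.9108]
Δx = (I − A)⁻¹ Δd with Δd having +100 in the Paper component and 0 elsewhere.
So Δx_P = L_PP · (+100), where L_PP = adj(I−A)_PP / det(I−A) = 0.3975 / 0.3140.
Δx_P = 0.3975 × (+100) / 0.3140 = 39.75 / 0.3140 ≈ 126.59.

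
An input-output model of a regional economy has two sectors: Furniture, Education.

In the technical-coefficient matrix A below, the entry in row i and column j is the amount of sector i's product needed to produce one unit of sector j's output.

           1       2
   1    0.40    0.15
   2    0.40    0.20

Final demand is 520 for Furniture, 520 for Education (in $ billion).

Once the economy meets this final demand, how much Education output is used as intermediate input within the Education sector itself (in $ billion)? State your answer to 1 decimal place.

z_22 = 247.6

I − A =
  [   0.60    -0.15]
  [  -0.40     0.80]
det(I−A) = (0.60)(0.80) − (-0.15)(-0.40) = 0.4200
adj(I−A) = [[0.80, 0.15], [0.40, 0.60]]
(I − A)⁻¹ = adj(I−A) / det(I−A) ≈
  [   1.9048     0.3571]
  [   0.9524     1.4286]
First solve x = (I − A)⁻¹ d = adj(I−A)·d / det(I−A); in particular x_2 = (0.40·520 + 0.60·520) / 0.4200 = 520.00 / 0.4200 ≈ 1238.095.
Intermediate flow from 2 to 2: z_22 = a_22 · x_2 = 0.20 × 520.00 / 0.4200 = 104.00 / 0.4200 ≈ 247.6.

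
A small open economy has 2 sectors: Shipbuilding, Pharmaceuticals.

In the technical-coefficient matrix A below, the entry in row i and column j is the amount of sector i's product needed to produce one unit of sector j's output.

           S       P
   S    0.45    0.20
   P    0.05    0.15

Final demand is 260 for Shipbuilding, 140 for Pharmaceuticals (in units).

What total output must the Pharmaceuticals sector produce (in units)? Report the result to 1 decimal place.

I − A =
  [   0.55    -0.20]
  [  -0.05     0.85]
det(I−A) = (0.55)(0.85) − (-0.20)(-0.05) = 0.4575
adj(I−A) = [[0.85, 0.20], [0.05, 0.55]]
(I − A)⁻¹ = adj(I−A) / det(I−A) ≈
  [   1.8579     0.4372]
  [   0.1093     1.2022]
x = (I − A)⁻¹ d = adj(I−A)·d / det(I−A), with det(I−A) = 0.4575:
  x_S = (0.85·260 + 0.20·140) / 0.4575 = 249.00 / 0.4575 ≈ 544.3
  x_P = (0.05·260 + 0.55·140) / 0.4575 = 90.00 / 0.4575 ≈ 196.7

x_P = 196.7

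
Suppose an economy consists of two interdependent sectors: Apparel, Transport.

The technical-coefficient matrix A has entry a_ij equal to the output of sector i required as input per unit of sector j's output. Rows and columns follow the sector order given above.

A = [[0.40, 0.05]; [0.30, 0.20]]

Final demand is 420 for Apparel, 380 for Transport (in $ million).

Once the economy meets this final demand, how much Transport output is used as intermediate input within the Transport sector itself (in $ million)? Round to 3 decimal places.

I − A =
  [   0.60    -0.05]
  [  -0.30     0.80]
det(I−A) = (0.60)(0.80) − (-0.05)(-0.30) = 0.4650
adj(I−A) = [[0.80, 0.05], [0.30, 0.60]]
(I − A)⁻¹ = adj(I−A) / det(I−A) ≈
  [   1.7204     0.1075]
  [   0.6452     1.2903]
First solve x = (I − A)⁻¹ d = adj(I−A)·d / det(I−A); in particular x_T = (0.30·420 + 0.60·380) / 0.4650 = 354.00 / 0.4650 ≈ 761.29032.
Intermediate flow from T to T: z_TT = a_TT · x_T = 0.20 × 354.00 / 0.4650 = 70.80 / 0.4650 ≈ 152.258.

z_TT = 152.258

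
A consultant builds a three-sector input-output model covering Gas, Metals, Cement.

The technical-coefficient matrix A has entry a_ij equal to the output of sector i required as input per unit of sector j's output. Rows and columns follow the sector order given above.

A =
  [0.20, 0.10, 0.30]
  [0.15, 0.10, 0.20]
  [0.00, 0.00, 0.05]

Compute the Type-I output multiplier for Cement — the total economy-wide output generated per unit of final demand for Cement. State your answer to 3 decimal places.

m_3 = 1.792

I − A =
  [   0.80    -0.10    -0.30]
  [  -0.15     0.90    -0.20]
  [   0.00     0.00     0.95]
Cofactors of I−A, C_ij = (−1)^(i+j)·(minor ij) (rows/columns in the sector order above):
  C_11 = (0.90)(0.95) − (-0.20)(0.00) = 0.8550
  C_12 = −[(-0.15)(0.95) − (-0.20)(0.00)] = 0.1425
  C_13 = (-0.15)(0.00) − (0.90)(0.00) = 0.0000
  C_21 = −[(-0.10)(0.95) − (-0.30)(0.00)] = 0.0950
  C_22 = (0.80)(0.95) − (-0.30)(0.00) = 0.7600
  C_23 = −[(0.80)(0.00) − (-0.10)(0.00)] = 0.0000
  C_31 = (-0.10)(-0.20) − (-0.30)(0.90) = 0.2900
  C_32 = −[(0.80)(-0.20) − (-0.30)(-0.15)] = 0.2050
  C_33 = (0.80)(0.90) − (-0.10)(-0.15) = 0.7050
det(I−A) = Σ_j (I−A)_1j·C_1j = (0.80)(0.8550) + (-0.10)(0.1425) + (-0.30)(0.0000) = 0.66975
adj(I−A) = Cᵀ =
  [ 0.8550   0.0950   0.2900]
  [ 0.1425   0.7600   0.2050]
  [ 0.0000   0.0000   0.7050]
(I − A)⁻¹ = adj(I−A) / det(I−A) ≈
  [   1.2766     0.1418     0.4330]
  [   0.2128     1.1348     0.3061]
  [   0.0000     0.0000     1.0526]
The output multiplier for sector j is the column-j sum of the Leontief inverse (I − A)⁻¹ = adj(I−A) / det(I−A).
Column 3 of adj(I−A): (0.2900, 0.2050, 0.7050); det(I−A) = 0.66975.
m_3 = (0.2900 + 0.2050 + 0.7050) / 0.66975 = 1.20 / 0.66975 ≈ 1.792.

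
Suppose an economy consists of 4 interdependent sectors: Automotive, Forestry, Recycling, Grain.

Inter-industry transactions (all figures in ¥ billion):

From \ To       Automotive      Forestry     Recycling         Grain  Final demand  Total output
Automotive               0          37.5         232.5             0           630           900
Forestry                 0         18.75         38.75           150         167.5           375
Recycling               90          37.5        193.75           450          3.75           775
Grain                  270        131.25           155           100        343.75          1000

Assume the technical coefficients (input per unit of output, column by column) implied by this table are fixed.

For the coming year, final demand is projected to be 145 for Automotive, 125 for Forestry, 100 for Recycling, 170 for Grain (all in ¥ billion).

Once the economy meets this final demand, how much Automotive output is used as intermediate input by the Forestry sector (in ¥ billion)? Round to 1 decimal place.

z_AF = 23.8

Technical coefficients a_ij = z_ij / X_j:
  a_AA = 0/900 = 0.00, a_FA = 0/900 = 0.00, a_RA = 90/900 = 0.10, a_GA = 270/900 = 0.30
  a_AF = 37.5/375 = 0.10, a_FF = 18.75/375 = 0.05, a_RF = 37.5/375 = 0.10, a_GF = 131.25/375 = 0.35
  a_AR = 232.5/775 = 0.30, a_FR = 38.75/775 = 0.05, a_RR = 193.75/775 = 0.25, a_GR = 155/775 = 0.20
  a_AG = 0/1000 = 0.00, a_FG = 150/1000 = 0.15, a_RG = 450/1000 = 0.45, a_GG = 100/1000 = 0.10
I − A =
  [   1.00    -0.10    -0.30     0.00]
  [   0.00     0.95    -0.05    -0.15]
  [  -0.10    -0.10     0.75    -0.45]
  [  -0.30    -0.35    -0.20     0.90]
Compute the cofactors C_ij = (−1)^(i+j)·(3×3 minor ij) of I−A; the adjugate is their transpose:
adj(I−A) = Cᵀ =
  [ 0.50100   0.13275   0.24825   0.14625]
  [ 0.04800   0.51750   0.08850   0.13050]
  [ 0.21300   0.27000   0.79800   0.44400]
  [ 0.23300   0.30550   0.29450   0.67850]
det(I−A) = Σ_j (I−A)_1j·C_1j = (1.00)(0.50100) + (-0.10)(0.04800) + (-0.30)(0.21300) + (0.00)(0.23300) = 0.4323
(I − A)⁻¹ = adj(I−A) / det(I−A) ≈
  [   1.1589     0.3071     0.5743     0.3383]
  [   0.1110     1.1971     0.2047     0.3019]
  [   0.4927     0.6246     1.8459     1.0271]
  [   0.5390     0.7067     0.6812     1.5695]
First solve x = (I − A)⁻¹ d = adj(I−A)·d / det(I−A); in particular x_F = (0.04800·145 + 0.51750·125 + 0.08850·100 + 0.13050·170) / 0.4323 = 102.6825 / 0.4323 ≈ 237.526.
Intermediate flow from A to F: z_AF = a_AF · x_F = 0.10 × 102.6825 / 0.4323 = 10.26825 / 0.4323 ≈ 23.8.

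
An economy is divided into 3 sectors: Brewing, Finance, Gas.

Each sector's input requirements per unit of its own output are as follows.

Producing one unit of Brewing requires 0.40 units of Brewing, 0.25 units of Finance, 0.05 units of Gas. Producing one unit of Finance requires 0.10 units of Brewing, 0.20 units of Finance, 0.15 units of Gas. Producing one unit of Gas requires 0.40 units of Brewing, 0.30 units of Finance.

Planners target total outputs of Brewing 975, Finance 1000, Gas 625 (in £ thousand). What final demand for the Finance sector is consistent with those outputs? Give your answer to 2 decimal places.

I − A =
  [   0.60    -0.10    -0.40]
  [  -0.25     0.80    -0.30]
  [  -0.05    -0.15     1.00]
d = (I − A) x:
  d_1 = (+0.60)·975 + (-0.10)·1000 + (-0.40)·625 = 235.00
  d_2 = (-0.25)·975 + (+0.80)·1000 + (-0.30)·625 = 368.75
  d_3 = (-0.05)·975 + (-0.15)·1000 + (+1.00)·625 = 426.25

d_2 = 368.75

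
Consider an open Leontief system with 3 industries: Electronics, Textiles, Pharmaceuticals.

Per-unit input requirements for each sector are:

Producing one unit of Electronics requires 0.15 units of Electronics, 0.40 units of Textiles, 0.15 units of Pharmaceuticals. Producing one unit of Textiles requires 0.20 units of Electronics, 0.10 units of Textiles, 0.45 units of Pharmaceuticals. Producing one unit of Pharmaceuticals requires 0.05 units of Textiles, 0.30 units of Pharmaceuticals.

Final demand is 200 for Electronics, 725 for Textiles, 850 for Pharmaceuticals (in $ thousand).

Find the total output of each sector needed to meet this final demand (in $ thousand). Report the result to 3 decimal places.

x_1 = 504.495, x_2 = 1144.102, x_3 = 2057.886

I − A =
  [   0.85    -0.20     0.00]
  [  -0.40     0.90    -0.05]
  [  -0.15    -0.45     0.70]
Cofactors of I−A, C_ij = (−1)^(i+j)·(minor ij) (rows/columns in the sector order above):
  C_11 = (0.90)(0.70) − (-0.05)(-0.45) = 0.6075
  C_12 = −[(-0.40)(0.70) − (-0.05)(-0.15)] = 0.2875
  C_13 = (-0.40)(-0.45) − (0.90)(-0.15) = 0.3150
  C_21 = −[(-0.20)(0.70) − (0.00)(-0.45)] = 0.1400
  C_22 = (0.85)(0.70) − (0.00)(-0.15) = 0.5950
  C_23 = −[(0.85)(-0.45) − (-0.20)(-0.15)] = 0.4125
  C_31 = (-0.20)(-0.05) − (0.00)(0.90) = 0.0100
  C_32 = −[(0.85)(-0.05) − (0.00)(-0.40)] = 0.0425
  C_33 = (0.85)(0.90) − (-0.20)(-0.40) = 0.6850
det(I−A) = Σ_j (I−A)_1j·C_1j = (0.85)(0.6075) + (-0.20)(0.2875) + (0.00)(0.3150) = 0.458875
adj(I−A) = Cᵀ =
  [ 0.6075   0.1400   0.0100]
  [ 0.2875   0.5950   0.0425]
  [ 0.3150   0.4125   0.6850]
(I − A)⁻¹ = adj(I−A) / det(I−A) ≈
  [   1.3239     0.3051     0.0218]
  [   0.6265     1.2966     0.0926]
  [   0.6865     0.8989     1.4928]
x = (I − A)⁻¹ d = adj(I−A)·d / det(I−A), with det(I−A) = 0.458875:
  x_1 = (0.6075·200 + 0.1400·725 + 0.0100·850) / 0.458875 = 231.50 / 0.458875 ≈ 504.495
  x_2 = (0.2875·200 + 0.5950·725 + 0.0425·850) / 0.458875 = 525.00 / 0.458875 ≈ 1144.102
  x_3 = (0.3150·200 + 0.4125·725 + 0.6850·850) / 0.458875 = 944.3125 / 0.458875 ≈ 2057.886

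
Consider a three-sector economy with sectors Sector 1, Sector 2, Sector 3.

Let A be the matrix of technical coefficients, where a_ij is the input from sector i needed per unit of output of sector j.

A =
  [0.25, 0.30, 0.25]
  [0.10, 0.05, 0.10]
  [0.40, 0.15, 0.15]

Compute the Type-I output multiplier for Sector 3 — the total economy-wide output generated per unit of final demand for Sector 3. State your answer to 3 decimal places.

m_3 = 2.292

I − A =
  [   0.75    -0.30    -0.25]
  [  -0.10     0.95    -0.10]
  [  -0.40    -0.15     0.85]
Cofactors of I−A, C_ij = (−1)^(i+j)·(minor ij) (rows/columns in the sector order above):
  C_11 = (0.95)(0.85) − (-0.10)(-0.15) = 0.7925
  C_12 = −[(-0.10)(0.85) − (-0.10)(-0.40)] = 0.1250
  C_13 = (-0.10)(-0.15) − (0.95)(-0.40) = 0.3950
  C_21 = −[(-0.30)(0.85) − (-0.25)(-0.15)] = 0.2925
  C_22 = (0.75)(0.85) − (-0.25)(-0.40) = 0.5375
  C_23 = −[(0.75)(-0.15) − (-0.30)(-0.40)] = 0.2325
  C_31 = (-0.30)(-0.10) − (-0.25)(0.95) = 0.2675
  C_32 = −[(0.75)(-0.10) − (-0.25)(-0.10)] = 0.1000
  C_33 = (0.75)(0.95) − (-0.30)(-0.10) = 0.6825
det(I−A) = Σ_j (I−A)_1j·C_1j = (0.75)(0.7925) + (-0.30)(0.1250) + (-0.25)(0.3950) = 0.458125
adj(I−A) = Cᵀ =
  [ 0.7925   0.2925   0.2675]
  [ 0.1250   0.5375   0.1000]
  [ 0.3950   0.2325   0.6825]
(I − A)⁻¹ = adj(I−A) / det(I−A) ≈
  [   1.7299     0.6385     0.5839]
  [   0.2729     1.1733     0.2183]
  [   0.8622     0.5075     1.4898]
The output multiplier for sector j is the column-j sum of the Leontief inverse (I − A)⁻¹ = adj(I−A) / det(I−A).
Column 3 of adj(I−A): (0.2675, 0.1000, 0.6825); det(I−A) = 0.458125.
m_3 = (0.2675 + 0.1000 + 0.6825) / 0.458125 = 1.05 / 0.458125 ≈ 2.292.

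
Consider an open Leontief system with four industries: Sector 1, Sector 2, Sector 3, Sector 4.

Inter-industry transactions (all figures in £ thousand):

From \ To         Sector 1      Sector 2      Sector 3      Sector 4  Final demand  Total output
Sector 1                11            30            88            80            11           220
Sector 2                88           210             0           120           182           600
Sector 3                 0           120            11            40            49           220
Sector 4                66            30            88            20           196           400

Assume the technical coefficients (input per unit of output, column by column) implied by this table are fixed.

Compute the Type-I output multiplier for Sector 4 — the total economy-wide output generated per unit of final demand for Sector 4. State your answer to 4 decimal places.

Technical coefficients a_ij = z_ij / X_j:
  a_11 = 11/220 = 0.05, a_21 = 88/220 = 0.40, a_31 = 0/220 = 0.00, a_41 = 66/220 = 0.30
  a_12 = 30/600 = 0.05, a_22 = 210/600 = 0.35, a_32 = 120/600 = 0.20, a_42 = 30/600 = 0.05
  a_13 = 88/220 = 0.40, a_23 = 0/220 = 0.00, a_33 = 11/220 = 0.05, a_43 = 88/220 = 0.40
  a_14 = 80/400 = 0.20, a_24 = 120/400 = 0.30, a_34 = 40/400 = 0.10, a_44 = 20/400 = 0.05
I − A =
  [   0.95    -0.05    -0.40    -0.20]
  [  -0.40     0.65     0.00    -0.30]
  [   0.00    -0.20     0.95    -0.10]
  [  -0.30    -0.05    -0.40     0.95]
Compute the cofactors C_ij = (−1)^(i+j)·(3×3 minor ij) of I−A; the adjugate is their transpose:
adj(I−A) = Cᵀ =
  [ 0.522375   0.146625   0.299000   0.187750]
  [ 0.430500   0.750375   0.334000   0.362750]
  [ 0.115500   0.174750   0.505875   0.132750]
  [ 0.236250   0.159375   0.325000   0.535625]
det(I−A) = Σ_j (I−A)_1j·C_1j = (0.95)(0.522375) + (-0.05)(0.430500) + (-0.40)(0.115500) + (-0.20)(0.236250) = 0.38128125
(I − A)⁻¹ = adj(I−A) / det(I−A) ≈
  [   1.37005     0.38456     0.78420     0.49242]
  [   1.12909     1.96804     0.87599     0.95140]
  [   0.30293     0.45832     1.32678     0.34817]
  [   0.61962     0.41800     0.85239     1.40480]
The output multiplier for sector j is the column-j sum of the Leontief inverse (I − A)⁻¹ = adj(I−A) / det(I−A).
Column 4 of adj(I−A): (0.187750, 0.362750, 0.132750, 0.535625); det(I−A) = 0.38128125.
m_4 = (0.187750 + 0.362750 + 0.132750 + 0.535625) / 0.38128125 = 1.218875 / 0.38128125 ≈ 3.1968.

m_4 = 3.1968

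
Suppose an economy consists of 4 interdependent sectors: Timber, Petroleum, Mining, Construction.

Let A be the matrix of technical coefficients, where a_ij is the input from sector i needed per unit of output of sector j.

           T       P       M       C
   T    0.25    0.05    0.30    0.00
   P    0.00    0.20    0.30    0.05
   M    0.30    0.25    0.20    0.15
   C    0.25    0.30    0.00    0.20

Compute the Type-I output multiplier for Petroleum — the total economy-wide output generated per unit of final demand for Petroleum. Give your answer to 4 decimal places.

m_P = 3.5403

I − A =
  [   0.75    -0.05    -0.30     0.00]
  [   0.00     0.80    -0.30    -0.05]
  [  -0.30    -0.25     0.80    -0.15]
  [  -0.25    -0.30     0.00     0.80]
Compute the cofactors C_ij = (−1)^(i+j)·(3×3 minor ij) of I−A; the adjugate is their transpose:
adj(I−A) = Cᵀ =
  [ 0.426500   0.105500   0.199500   0.044000]
  [ 0.093250   0.396750   0.183750   0.059250]
  [ 0.220625   0.197625   0.468125   0.100125]
  [ 0.168250   0.181750   0.131250   0.347250]
det(I−A) = Σ_j (I−A)_1j·C_1j = (0.75)(0.426500) + (-0.05)(0.093250) + (-0.30)(0.220625) + (0.00)(0.168250) = 0.249025
(I − A)⁻¹ = adj(I−A) / det(I−A) ≈
  [   1.71268     0.42365     0.80112     0.17669]
  [   0.37446     1.59321     0.73788     0.23793]
  [   0.88596     0.79360     1.87983     0.40207]
  [   0.67563     0.72985     0.52706     1.39444]
The output multiplier for sector j is the column-j sum of the Leontief inverse (I − A)⁻¹ = adj(I−A) / det(I−A).
Column P of adj(I−A): (0.105500, 0.396750, 0.197625, 0.181750); det(I−A) = 0.249025.
m_P = (0.105500 + 0.396750 + 0.197625 + 0.181750) / 0.249025 = 0.881625 / 0.249025 ≈ 3.5403.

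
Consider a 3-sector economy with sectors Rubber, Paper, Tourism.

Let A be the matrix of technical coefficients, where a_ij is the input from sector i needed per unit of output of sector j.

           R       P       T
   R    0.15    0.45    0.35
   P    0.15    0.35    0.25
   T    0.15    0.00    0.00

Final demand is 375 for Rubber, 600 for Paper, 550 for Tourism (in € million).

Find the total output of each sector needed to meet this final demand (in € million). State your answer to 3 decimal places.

I − A =
  [   0.85    -0.45    -0.35]
  [  -0.15     0.65    -0.25]
  [  -0.15     0.00     1.00]
Cofactors of I−A, C_ij = (−1)^(i+j)·(minor ij) (rows/columns in the sector order above):
  C_11 = (0.65)(1.00) − (-0.25)(0.00) = 0.6500
  C_12 = −[(-0.15)(1.00) − (-0.25)(-0.15)] = 0.1875
  C_13 = (-0.15)(0.00) − (0.65)(-0.15) = 0.0975
  C_21 = −[(-0.45)(1.00) − (-0.35)(0.00)] = 0.4500
  C_22 = (0.85)(1.00) − (-0.35)(-0.15) = 0.7975
  C_23 = −[(0.85)(0.00) − (-0.45)(-0.15)] = 0.0675
  C_31 = (-0.45)(-0.25) − (-0.35)(0.65) = 0.3400
  C_32 = −[(0.85)(-0.25) − (-0.35)(-0.15)] = 0.2650
  C_33 = (0.85)(0.65) − (-0.45)(-0.15) = 0.4850
det(I−A) = Σ_j (I−A)_1j·C_1j = (0.85)(0.6500) + (-0.45)(0.1875) + (-0.35)(0.0975) = 0.4340
adj(I−A) = Cᵀ =
  [ 0.6500   0.4500   0.3400]
  [ 0.1875   0.7975   0.2650]
  [ 0.0975   0.0675   0.4850]
(I − A)⁻¹ = adj(I−A) / det(I−A) ≈
  [   1.4977     1.0369     0.7834]
  [   0.4320     1.8376     0.6106]
  [   0.2247     0.1555     1.1175]
x = (I − A)⁻¹ d = adj(I−A)·d / det(I−A), with det(I−A) = 0.4340:
  x_R = (0.6500·375 + 0.4500·600 + 0.3400·550) / 0.4340 = 700.75 / 0.4340 ≈ 1614.631
  x_P = (0.1875·375 + 0.7975·600 + 0.2650·550) / 0.4340 = 694.5625 / 0.4340 ≈ 1600.374
  x_T = (0.0975·375 + 0.0675·600 + 0.4850·550) / 0.4340 = 343.8125 / 0.4340 ≈ 792.195

x_R = 1614.631, x_P = 1600.374, x_T = 792.195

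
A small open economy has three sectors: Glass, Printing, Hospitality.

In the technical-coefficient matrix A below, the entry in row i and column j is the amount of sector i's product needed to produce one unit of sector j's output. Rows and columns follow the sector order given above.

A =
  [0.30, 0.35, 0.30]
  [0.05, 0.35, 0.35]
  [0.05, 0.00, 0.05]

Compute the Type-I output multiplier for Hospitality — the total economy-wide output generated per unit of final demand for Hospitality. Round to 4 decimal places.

I − A =
  [   0.70    -0.35    -0.30]
  [  -0.05     0.65    -0.35]
  [  -0.05     0.00     0.95]
Cofactors of I−A, C_ij = (−1)^(i+j)·(minor ij) (rows/columns in the sector order above):
  C_11 = (0.65)(0.95) − (-0.35)(0.00) = 0.6175
  C_12 = −[(-0.05)(0.95) − (-0.35)(-0.05)] = 0.0650
  C_13 = (-0.05)(0.00) − (0.65)(-0.05) = 0.0325
  C_21 = −[(-0.35)(0.95) − (-0.30)(0.00)] = 0.3325
  C_22 = (0.70)(0.95) − (-0.30)(-0.05) = 0.6500
  C_23 = −[(0.70)(0.00) − (-0.35)(-0.05)] = 0.0175
  C_31 = (-0.35)(-0.35) − (-0.30)(0.65) = 0.3175
  C_32 = −[(0.70)(-0.35) − (-0.30)(-0.05)] = 0.2600
  C_33 = (0.70)(0.65) − (-0.35)(-0.05) = 0.4375
det(I−A) = Σ_j (I−A)_1j·C_1j = (0.70)(0.6175) + (-0.35)(0.0650) + (-0.30)(0.0325) = 0.39975
adj(I−A) = Cᵀ =
  [ 0.6175   0.3325   0.3175]
  [ 0.0650   0.6500   0.2600]
  [ 0.0325   0.0175   0.4375]
(I − A)⁻¹ = adj(I−A) / det(I−A) ≈
  [   1.54472     0.83177     0.79425]
  [   0.16260     1.62602     0.65041]
  [   0.08130     0.04378     1.09443]
The output multiplier for sector j is the column-j sum of the Leontief inverse (I − A)⁻¹ = adj(I−A) / det(I−A).
Column H of adj(I−A): (0.3175, 0.2600, 0.4375); det(I−A) = 0.39975.
m_H = (0.3175 + 0.2600 + 0.4375) / 0.39975 = 1.015 / 0.39975 ≈ 2.5391.

m_H = 2.5391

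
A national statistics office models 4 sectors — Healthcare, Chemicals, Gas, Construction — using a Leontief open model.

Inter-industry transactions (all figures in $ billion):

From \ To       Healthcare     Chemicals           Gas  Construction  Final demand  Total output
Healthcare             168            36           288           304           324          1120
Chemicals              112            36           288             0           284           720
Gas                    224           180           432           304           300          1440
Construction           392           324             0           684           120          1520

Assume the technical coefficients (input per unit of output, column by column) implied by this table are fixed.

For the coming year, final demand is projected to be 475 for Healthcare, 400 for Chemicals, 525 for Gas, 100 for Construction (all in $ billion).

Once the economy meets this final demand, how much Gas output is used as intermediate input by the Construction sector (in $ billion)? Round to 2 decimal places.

Technical coefficients a_ij = z_ij / X_j:
  a_11 = 168/1120 = 0.15, a_21 = 112/1120 = 0.10, a_31 = 224/1120 = 0.20, a_41 = 392/1120 = 0.35
  a_12 = 36/720 = 0.05, a_22 = 36/720 = 0.05, a_32 = 180/720 = 0.25, a_42 = 324/720 = 0.45
  a_13 = 288/1440 = 0.20, a_23 = 288/1440 = 0.20, a_33 = 432/1440 = 0.30, a_43 = 0/1440 = 0.00
  a_14 = 304/1520 = 0.20, a_24 = 0/1520 = 0.00, a_34 = 304/1520 = 0.20, a_44 = 684/1520 = 0.45
I − A =
  [   0.85    -0.05    -0.20    -0.20]
  [  -0.10     0.95    -0.20     0.00]
  [  -0.20    -0.25     0.70    -0.20]
  [  -0.35    -0.45     0.00     0.55]
Compute the cofactors C_ij = (−1)^(i+j)·(3×3 minor ij) of I−A; the adjugate is their transpose:
adj(I−A) = Cᵀ =
  [ 0.320250   0.127750   0.128000   0.163000]
  [ 0.074500   0.242250   0.090500   0.060000]
  [ 0.193750   0.202875   0.365875   0.203500]
  [ 0.264750   0.279500   0.155500   0.474250]
det(I−A) = Σ_j (I−A)_1j·C_1j = (0.85)(0.320250) + (-0.05)(0.074500) + (-0.20)(0.193750) + (-0.20)(0.264750) = 0.1767875
(I − A)⁻¹ = adj(I−A) / det(I−A) ≈
  [   1.8115     0.7226     0.7240     0.9220]
  [   0.4214     1.3703     0.5119     0.3394]
  [   1.0959     1.1476     2.0696     1.1511]
  [   1.4976     1.5810     0.8796     2.6826]
First solve x = (I − A)⁻¹ d = adj(I−A)·d / det(I−A); in particular x_4 = (0.264750·475 + 0.279500·400 + 0.155500·525 + 0.474250·100) / 0.1767875 = 366.61875 / 0.1767875 ≈ 2073.7821.
Intermediate flow from 3 to 4: z_34 = a_34 · x_4 = 0.20 × 366.61875 / 0.1767875 = 73.32375 / 0.1767875 ≈ 414.76.

z_34 = 414.76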